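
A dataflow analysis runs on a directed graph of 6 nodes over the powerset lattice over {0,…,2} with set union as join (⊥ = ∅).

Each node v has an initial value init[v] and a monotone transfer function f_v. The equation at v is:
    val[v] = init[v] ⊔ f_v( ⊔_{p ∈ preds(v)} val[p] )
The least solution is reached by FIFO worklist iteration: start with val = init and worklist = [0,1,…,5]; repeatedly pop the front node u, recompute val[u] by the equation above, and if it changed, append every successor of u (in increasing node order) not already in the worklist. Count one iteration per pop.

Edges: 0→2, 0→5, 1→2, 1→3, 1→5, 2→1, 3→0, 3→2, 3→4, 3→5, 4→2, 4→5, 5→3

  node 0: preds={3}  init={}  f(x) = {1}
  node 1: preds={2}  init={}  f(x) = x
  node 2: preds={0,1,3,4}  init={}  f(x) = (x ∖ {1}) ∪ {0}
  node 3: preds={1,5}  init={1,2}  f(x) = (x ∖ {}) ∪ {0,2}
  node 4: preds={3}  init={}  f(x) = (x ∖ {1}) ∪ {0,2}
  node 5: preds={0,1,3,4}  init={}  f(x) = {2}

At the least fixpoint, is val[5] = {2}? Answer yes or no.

yes

Trace (11 dequeues):
  [1] u=0 | in {1,2} | out {1} | prev {} | push {}
  [2] u=1 | in {} | out {} | ==
  [3] u=2 | in {1,2} | out {0,2} | prev {} | push {1}
  [4] u=3 | in {} | out {0,1,2} | prev {1,2} | push {0,2}
  [5] u=4 | in {0,1,2} | out {0,2} | prev {} | push {}
  [6] u=5 | in {0,1,2} | out {2} | prev {} | push {3}
  [7] u=1 | in {0,2} | out {0,2} | prev {} | push {5}
  [8] u=0 | in {0,1,2} | out {1} | ==
  [9] u=2 | in {0,1,2} | out {0,2} | ==
  [10] u=3 | in {0,2} | out {0,1,2} | ==
  [11] u=5 | in {0,1,2} | out {2} | ==

Converged values:
  [0] {1}
  [1] {0,2}
  [2] {0,2}
  [3] {0,1,2}
  [4] {0,2}
  [5] {2}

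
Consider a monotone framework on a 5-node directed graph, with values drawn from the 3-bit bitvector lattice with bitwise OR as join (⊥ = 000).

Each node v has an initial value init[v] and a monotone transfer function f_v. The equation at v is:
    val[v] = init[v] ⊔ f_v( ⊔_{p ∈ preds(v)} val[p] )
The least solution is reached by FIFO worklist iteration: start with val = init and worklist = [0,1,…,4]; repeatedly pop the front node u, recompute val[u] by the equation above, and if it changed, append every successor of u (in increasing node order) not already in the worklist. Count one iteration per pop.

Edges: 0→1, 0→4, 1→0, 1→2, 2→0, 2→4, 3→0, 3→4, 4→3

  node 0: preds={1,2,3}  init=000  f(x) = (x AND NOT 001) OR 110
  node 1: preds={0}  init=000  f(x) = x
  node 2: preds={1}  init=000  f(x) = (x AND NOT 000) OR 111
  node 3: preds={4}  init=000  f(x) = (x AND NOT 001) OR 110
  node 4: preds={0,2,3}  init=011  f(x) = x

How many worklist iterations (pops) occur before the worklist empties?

Iteration log — 7 steps:
  step 1. node 0  ⊔preds=000  new=110  old=000  +wl: 
  step 2. node 1  ⊔preds=110  new=110  old=000  +wl: 0
  step 3. node 2  ⊔preds=110  new=111  old=000  +wl: 
  step 4. node 3  ⊔preds=011  new=110  old=000  +wl: 
  step 5. node 4  ⊔preds=111  new=111  old=011  +wl: 3
  step 6. node 0  ⊔preds=111  new=110  stable
  step 7. node 3  ⊔preds=111  new=110  stable

Least fixpoint reached:
  node 0: 110
  node 1: 110
  node 2: 111
  node 3: 110
  node 4: 111

7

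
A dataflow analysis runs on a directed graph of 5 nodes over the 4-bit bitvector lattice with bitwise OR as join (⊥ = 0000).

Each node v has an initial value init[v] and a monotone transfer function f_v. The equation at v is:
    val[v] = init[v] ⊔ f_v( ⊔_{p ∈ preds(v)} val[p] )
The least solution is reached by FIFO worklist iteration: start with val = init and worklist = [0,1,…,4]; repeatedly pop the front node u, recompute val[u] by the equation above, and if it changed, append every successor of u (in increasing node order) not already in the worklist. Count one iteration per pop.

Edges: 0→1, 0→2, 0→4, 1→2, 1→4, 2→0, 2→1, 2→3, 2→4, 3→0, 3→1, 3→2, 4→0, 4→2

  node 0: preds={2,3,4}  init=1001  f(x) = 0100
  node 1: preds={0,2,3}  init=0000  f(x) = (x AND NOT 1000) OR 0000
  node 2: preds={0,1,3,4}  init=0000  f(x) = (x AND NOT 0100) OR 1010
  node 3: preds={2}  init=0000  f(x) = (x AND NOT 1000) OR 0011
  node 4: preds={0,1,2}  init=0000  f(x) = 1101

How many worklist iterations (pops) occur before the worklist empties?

9

Worklist (9 pops):
  #1 pop 0: in=0000 → 1101 (was 1001); enqueue []
  #2 pop 1: in=1101 → 0101 (was 0000); enqueue []
  #3 pop 2: in=1101 → 1011 (was 0000); enqueue [0,1]
  #4 pop 3: in=1011 → 0011 (was 0000); enqueue [2]
  #5 pop 4: in=1111 → 1101 (was 0000); enqueue []
  #6 pop 0: in=1111 → 1101 (no change)
  #7 pop 1: in=1111 → 0111 (was 0101); enqueue [4]
  #8 pop 2: in=1111 → 1011 (no change)
  #9 pop 4: in=1111 → 1101 (no change)

Fixpoint:
  val[0] = 1101
  val[1] = 0111
  val[2] = 1011
  val[3] = 0011
  val[4] = 1101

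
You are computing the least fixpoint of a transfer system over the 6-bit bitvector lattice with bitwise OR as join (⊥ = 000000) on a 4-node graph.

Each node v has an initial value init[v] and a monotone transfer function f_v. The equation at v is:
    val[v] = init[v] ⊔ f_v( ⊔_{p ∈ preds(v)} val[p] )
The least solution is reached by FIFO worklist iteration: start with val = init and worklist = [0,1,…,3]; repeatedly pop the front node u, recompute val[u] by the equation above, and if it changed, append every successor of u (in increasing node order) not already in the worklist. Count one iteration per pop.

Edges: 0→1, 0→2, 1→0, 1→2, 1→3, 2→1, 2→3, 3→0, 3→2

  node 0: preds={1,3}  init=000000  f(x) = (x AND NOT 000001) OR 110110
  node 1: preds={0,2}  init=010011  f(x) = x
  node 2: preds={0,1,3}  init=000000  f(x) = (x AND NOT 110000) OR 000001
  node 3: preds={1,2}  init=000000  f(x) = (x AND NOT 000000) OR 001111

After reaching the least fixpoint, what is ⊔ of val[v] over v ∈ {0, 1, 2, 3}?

111111

Iteration log — 10 steps:
  step 1. node 0  ⊔preds=010011  new=110110  old=000000  +wl: 
  step 2. node 1  ⊔preds=110110  new=110111  old=010011  +wl: 0
  step 3. node 2  ⊔preds=110111  new=000111  old=000000  +wl: 1
  step 4. node 3  ⊔preds=110111  new=111111  old=000000  +wl: 2
  step 5. node 0  ⊔preds=111111  new=111110  old=110110  +wl: 
  step 6. node 1  ⊔preds=111111  new=111111  old=110111  +wl: 0,3
  step 7. node 2  ⊔preds=111111  new=001111  old=000111  +wl: 1
  step 8. node 0  ⊔preds=111111  new=111110  stable
  step 9. node 3  ⊔preds=111111  new=111111  stable
  step 10. node 1  ⊔preds=111111  new=111111  stable

Least fixpoint reached:
  node 0: 111110
  node 1: 111111
  node 2: 001111
  node 3: 111111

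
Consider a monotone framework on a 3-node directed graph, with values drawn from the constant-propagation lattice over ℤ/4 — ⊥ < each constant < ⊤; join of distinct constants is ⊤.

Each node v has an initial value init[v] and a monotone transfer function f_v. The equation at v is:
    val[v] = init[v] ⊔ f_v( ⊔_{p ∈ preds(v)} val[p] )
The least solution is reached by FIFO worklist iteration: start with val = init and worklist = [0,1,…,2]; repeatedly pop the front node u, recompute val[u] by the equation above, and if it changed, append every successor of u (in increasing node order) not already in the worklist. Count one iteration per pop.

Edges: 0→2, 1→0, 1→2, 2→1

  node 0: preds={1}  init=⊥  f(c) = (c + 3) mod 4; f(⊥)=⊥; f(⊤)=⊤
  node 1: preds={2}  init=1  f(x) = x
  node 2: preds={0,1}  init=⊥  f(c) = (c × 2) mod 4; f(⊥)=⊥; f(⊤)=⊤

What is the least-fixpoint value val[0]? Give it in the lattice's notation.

⊤

Worklist (6 pops):
  #1 pop 0: in=1 → 0 (was ⊥); enqueue []
  #2 pop 1: in=⊥ → 1 (no change)
  #3 pop 2: in=⊤ → ⊤ (was ⊥); enqueue [1]
  #4 pop 1: in=⊤ → ⊤ (was 1); enqueue [0,2]
  #5 pop 0: in=⊤ → ⊤ (was 0); enqueue []
  #6 pop 2: in=⊤ → ⊤ (no change)

Fixpoint:
  val[0] = ⊤
  val[1] = ⊤
  val[2] = ⊤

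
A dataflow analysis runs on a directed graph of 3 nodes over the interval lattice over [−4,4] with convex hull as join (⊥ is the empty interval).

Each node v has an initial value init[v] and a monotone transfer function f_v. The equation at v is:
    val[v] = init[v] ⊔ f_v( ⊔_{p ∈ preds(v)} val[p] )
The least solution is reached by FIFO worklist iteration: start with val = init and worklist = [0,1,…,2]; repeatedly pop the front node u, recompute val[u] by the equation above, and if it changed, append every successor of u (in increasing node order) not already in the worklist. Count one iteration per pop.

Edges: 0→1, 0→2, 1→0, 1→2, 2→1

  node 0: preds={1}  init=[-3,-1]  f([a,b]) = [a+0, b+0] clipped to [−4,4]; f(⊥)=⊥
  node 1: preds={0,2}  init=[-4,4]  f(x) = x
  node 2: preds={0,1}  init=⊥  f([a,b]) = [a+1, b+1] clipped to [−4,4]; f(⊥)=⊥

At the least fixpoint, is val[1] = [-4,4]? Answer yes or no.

Iteration log — 4 steps:
  step 1. node 0  ⊔preds=[-4,4]  new=[-4,4]  old=[-3,-1]  +wl: 
  step 2. node 1  ⊔preds=[-4,4]  new=[-4,4]  stable
  step 3. node 2  ⊔preds=[-4,4]  new=[-3,4]  old=⊥  +wl: 1
  step 4. node 1  ⊔preds=[-4,4]  new=[-4,4]  stable

Least fixpoint reached:
  node 0: [-4,4]
  node 1: [-4,4]
  node 2: [-3,4]

yes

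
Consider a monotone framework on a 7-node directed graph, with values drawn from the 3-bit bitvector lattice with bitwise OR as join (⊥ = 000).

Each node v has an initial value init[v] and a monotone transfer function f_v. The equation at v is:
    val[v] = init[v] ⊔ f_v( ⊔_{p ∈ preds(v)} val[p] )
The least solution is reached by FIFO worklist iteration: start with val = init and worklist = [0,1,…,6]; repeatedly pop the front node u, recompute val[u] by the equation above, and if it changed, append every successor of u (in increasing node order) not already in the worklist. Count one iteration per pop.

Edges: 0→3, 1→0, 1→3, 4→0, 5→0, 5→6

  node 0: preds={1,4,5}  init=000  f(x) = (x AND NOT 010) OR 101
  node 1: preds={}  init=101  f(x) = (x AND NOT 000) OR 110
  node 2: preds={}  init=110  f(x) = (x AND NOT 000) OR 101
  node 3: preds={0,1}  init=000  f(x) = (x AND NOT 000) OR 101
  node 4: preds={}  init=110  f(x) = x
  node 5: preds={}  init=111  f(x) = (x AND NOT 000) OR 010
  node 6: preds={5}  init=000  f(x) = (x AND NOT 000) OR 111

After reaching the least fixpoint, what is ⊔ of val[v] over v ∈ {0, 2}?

Worklist (8 pops):
  #1 pop 0: in=111 → 101 (was 000); enqueue []
  #2 pop 1: in=000 → 111 (was 101); enqueue [0]
  #3 pop 2: in=000 → 111 (was 110); enqueue []
  #4 pop 3: in=111 → 111 (was 000); enqueue []
  #5 pop 4: in=000 → 110 (no change)
  #6 pop 5: in=000 → 111 (no change)
  #7 pop 6: in=111 → 111 (was 000); enqueue []
  #8 pop 0: in=111 → 101 (no change)

Fixpoint:
  val[0] = 101
  val[1] = 111
  val[2] = 111
  val[3] = 111
  val[4] = 110
  val[5] = 111
  val[6] = 111

111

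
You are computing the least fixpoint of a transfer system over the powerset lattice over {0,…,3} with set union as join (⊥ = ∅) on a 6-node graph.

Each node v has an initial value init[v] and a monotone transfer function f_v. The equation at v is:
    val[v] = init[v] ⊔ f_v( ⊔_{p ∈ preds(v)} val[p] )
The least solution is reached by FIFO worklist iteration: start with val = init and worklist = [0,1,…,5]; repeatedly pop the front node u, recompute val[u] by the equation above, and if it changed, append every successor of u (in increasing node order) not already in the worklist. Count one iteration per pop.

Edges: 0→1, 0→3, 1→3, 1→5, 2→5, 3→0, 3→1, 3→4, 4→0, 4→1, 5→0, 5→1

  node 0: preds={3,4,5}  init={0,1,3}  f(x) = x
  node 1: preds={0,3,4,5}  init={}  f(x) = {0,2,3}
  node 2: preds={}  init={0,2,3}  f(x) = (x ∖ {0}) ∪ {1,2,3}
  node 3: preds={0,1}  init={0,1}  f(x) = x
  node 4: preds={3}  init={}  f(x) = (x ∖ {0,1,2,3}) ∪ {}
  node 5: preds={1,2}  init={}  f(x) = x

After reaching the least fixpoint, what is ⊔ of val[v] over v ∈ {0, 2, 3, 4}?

Trace (9 dequeues):
  [1] u=0 | in {0,1} | out {0,1,3} | ==
  [2] u=1 | in {0,1,3} | out {0,2,3} | prev {} | push {}
  [3] u=2 | in {} | out {0,1,2,3} | prev {0,2,3} | push {}
  [4] u=3 | in {0,1,2,3} | out {0,1,2,3} | prev {0,1} | push {0,1}
  [5] u=4 | in {0,1,2,3} | out {} | ==
  [6] u=5 | in {0,1,2,3} | out {0,1,2,3} | prev {} | push {}
  [7] u=0 | in {0,1,2,3} | out {0,1,2,3} | prev {0,1,3} | push {3}
  [8] u=1 | in {0,1,2,3} | out {0,2,3} | ==
  [9] u=3 | in {0,1,2,3} | out {0,1,2,3} | ==

Converged values:
  [0] {0,1,2,3}
  [1] {0,2,3}
  [2] {0,1,2,3}
  [3] {0,1,2,3}
  [4] {}
  [5] {0,1,2,3}

{0,1,2,3}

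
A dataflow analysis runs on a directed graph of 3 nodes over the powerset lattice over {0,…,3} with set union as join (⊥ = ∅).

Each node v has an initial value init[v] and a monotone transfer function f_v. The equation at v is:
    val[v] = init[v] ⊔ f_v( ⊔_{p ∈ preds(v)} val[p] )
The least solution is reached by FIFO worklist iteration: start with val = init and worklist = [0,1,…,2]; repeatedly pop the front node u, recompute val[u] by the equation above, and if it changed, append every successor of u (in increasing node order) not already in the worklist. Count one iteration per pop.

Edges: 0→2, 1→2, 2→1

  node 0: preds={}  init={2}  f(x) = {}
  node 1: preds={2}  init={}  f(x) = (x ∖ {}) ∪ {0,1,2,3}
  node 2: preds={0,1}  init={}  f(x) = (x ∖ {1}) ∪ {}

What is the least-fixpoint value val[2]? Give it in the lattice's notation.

{0,2,3}

Trace (4 dequeues):
  [1] u=0 | in {} | out {2} | ==
  [2] u=1 | in {} | out {0,1,2,3} | prev {} | push {}
  [3] u=2 | in {0,1,2,3} | out {0,2,3} | prev {} | push {1}
  [4] u=1 | in {0,2,3} | out {0,1,2,3} | ==

Converged values:
  [0] {2}
  [1] {0,1,2,3}
  [2] {0,2,3}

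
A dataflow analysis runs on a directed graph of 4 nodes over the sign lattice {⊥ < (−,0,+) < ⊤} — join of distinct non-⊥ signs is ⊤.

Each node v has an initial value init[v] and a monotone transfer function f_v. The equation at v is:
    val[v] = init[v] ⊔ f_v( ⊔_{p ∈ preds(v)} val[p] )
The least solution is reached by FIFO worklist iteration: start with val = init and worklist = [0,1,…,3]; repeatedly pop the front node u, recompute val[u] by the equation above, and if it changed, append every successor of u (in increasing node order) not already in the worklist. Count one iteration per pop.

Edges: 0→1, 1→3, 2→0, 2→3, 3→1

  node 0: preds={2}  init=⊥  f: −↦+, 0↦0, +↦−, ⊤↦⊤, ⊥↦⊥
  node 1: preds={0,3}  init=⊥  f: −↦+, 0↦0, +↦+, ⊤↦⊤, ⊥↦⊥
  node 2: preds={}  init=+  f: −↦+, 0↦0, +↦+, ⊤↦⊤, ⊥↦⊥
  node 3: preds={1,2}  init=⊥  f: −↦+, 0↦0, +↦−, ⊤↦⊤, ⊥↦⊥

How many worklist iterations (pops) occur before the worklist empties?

Iteration log — 5 steps:
  step 1. node 0  ⊔preds=+  new=−  old=⊥  +wl: 
  step 2. node 1  ⊔preds=−  new=+  old=⊥  +wl: 
  step 3. node 2  ⊔preds=⊥  new=+  stable
  step 4. node 3  ⊔preds=+  new=−  old=⊥  +wl: 1
  step 5. node 1  ⊔preds=−  new=+  stable

Least fixpoint reached:
  node 0: −
  node 1: +
  node 2: +
  node 3: −

5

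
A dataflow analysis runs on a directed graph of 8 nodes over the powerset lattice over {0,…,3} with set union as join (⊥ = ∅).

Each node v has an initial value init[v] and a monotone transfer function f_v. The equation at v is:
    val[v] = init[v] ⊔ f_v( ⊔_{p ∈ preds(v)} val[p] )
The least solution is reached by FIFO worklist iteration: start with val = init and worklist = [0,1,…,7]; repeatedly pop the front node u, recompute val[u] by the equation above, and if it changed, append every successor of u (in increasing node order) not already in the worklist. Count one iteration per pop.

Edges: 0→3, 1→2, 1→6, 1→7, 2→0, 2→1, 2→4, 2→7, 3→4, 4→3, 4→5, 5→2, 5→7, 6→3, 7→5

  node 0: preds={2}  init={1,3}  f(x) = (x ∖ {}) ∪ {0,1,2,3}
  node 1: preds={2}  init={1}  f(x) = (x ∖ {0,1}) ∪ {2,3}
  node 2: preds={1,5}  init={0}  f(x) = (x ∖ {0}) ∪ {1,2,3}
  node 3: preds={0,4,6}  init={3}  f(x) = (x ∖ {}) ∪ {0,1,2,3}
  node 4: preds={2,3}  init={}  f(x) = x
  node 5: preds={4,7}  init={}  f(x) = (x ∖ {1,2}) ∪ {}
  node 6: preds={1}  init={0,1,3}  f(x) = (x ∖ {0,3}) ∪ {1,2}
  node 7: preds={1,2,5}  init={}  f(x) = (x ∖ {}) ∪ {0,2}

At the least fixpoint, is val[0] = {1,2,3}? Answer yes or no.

no

Worklist (13 pops):
  #1 pop 0: in={0} → {0,1,2,3} (was {1,3}); enqueue []
  #2 pop 1: in={0} → {1,2,3} (was {1}); enqueue []
  #3 pop 2: in={1,2,3} → {0,1,2,3} (was {0}); enqueue [0,1]
  #4 pop 3: in={0,1,2,3} → {0,1,2,3} (was {3}); enqueue []
  #5 pop 4: in={0,1,2,3} → {0,1,2,3} (was {}); enqueue [3]
  #6 pop 5: in={0,1,2,3} → {0,3} (was {}); enqueue [2]
  #7 pop 6: in={1,2,3} → {0,1,2,3} (was {0,1,3}); enqueue []
  #8 pop 7: in={0,1,2,3} → {0,1,2,3} (was {}); enqueue [5]
  #9 pop 0: in={0,1,2,3} → {0,1,2,3} (no change)
  #10 pop 1: in={0,1,2,3} → {1,2,3} (no change)
  #11 pop 3: in={0,1,2,3} → {0,1,2,3} (no change)
  #12 pop 2: in={0,1,2,3} → {0,1,2,3} (no change)
  #13 pop 5: in={0,1,2,3} → {0,3} (no change)

Fixpoint:
  val[0] = {0,1,2,3}
  val[1] = {1,2,3}
  val[2] = {0,1,2,3}
  val[3] = {0,1,2,3}
  val[4] = {0,1,2,3}
  val[5] = {0,3}
  val[6] = {0,1,2,3}
  val[7] = {0,1,2,3}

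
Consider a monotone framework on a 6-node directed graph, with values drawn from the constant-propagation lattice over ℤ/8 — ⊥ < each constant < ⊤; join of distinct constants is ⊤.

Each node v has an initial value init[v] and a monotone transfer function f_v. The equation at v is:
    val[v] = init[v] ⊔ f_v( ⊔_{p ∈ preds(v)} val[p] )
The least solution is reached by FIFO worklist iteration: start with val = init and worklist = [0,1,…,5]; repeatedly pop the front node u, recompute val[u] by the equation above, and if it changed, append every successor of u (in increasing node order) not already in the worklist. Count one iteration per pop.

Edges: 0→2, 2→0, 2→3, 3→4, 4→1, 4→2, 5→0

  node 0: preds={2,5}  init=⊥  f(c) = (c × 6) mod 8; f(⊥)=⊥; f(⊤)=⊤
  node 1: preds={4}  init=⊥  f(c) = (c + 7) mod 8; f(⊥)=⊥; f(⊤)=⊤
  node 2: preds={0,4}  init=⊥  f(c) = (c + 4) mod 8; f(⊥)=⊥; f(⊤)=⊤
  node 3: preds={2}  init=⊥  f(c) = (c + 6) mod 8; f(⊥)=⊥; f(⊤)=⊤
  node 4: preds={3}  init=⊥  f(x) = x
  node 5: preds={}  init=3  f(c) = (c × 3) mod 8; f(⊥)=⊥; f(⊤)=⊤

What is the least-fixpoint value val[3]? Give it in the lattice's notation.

⊤

Iteration log — 14 steps:
  step 1. node 0  ⊔preds=3  new=2  old=⊥  +wl: 
  step 2. node 1  ⊔preds=⊥  new=⊥  stable
  step 3. node 2  ⊔preds=2  new=6  old=⊥  +wl: 0
  step 4. node 3  ⊔preds=6  new=4  old=⊥  +wl: 
  step 5. node 4  ⊔preds=4  new=4  old=⊥  +wl: 1,2
  step 6. node 5  ⊔preds=⊥  new=3  stable
  step 7. node 0  ⊔preds=⊤  new=⊤  old=2  +wl: 
  step 8. node 1  ⊔preds=4  new=3  old=⊥  +wl: 
  step 9. node 2  ⊔preds=⊤  new=⊤  old=6  +wl: 0,3
  step 10. node 0  ⊔preds=⊤  new=⊤  stable
  step 11. node 3  ⊔preds=⊤  new=⊤  old=4  +wl: 4
  step 12. node 4  ⊔preds=⊤  new=⊤  old=4  +wl: 1,2
  step 13. node 1  ⊔preds=⊤  new=⊤  old=3  +wl: 
  step 14. node 2  ⊔preds=⊤  new=⊤  stable

Least fixpoint reached:
  node 0: ⊤
  node 1: ⊤
  node 2: ⊤
  node 3: ⊤
  node 4: ⊤
  node 5: 3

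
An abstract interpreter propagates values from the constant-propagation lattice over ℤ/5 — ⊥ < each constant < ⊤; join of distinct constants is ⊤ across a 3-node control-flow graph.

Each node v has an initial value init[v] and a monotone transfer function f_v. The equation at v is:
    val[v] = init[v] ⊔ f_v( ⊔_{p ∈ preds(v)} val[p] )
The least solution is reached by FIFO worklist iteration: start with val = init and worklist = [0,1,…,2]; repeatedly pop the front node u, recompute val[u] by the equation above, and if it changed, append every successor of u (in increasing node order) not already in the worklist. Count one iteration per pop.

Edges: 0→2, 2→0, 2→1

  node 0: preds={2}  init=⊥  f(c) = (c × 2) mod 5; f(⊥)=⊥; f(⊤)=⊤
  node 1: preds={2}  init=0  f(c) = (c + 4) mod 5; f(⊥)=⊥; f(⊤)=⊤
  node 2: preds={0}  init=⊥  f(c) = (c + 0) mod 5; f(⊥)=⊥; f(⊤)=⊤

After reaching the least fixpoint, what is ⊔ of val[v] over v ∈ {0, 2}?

⊥

Iteration log — 3 steps:
  step 1. node 0  ⊔preds=⊥  new=⊥  stable
  step 2. node 1  ⊔preds=⊥  new=0  stable
  step 3. node 2  ⊔preds=⊥  new=⊥  stable

Least fixpoint reached:
  node 0: ⊥
  node 1: 0
  node 2: ⊥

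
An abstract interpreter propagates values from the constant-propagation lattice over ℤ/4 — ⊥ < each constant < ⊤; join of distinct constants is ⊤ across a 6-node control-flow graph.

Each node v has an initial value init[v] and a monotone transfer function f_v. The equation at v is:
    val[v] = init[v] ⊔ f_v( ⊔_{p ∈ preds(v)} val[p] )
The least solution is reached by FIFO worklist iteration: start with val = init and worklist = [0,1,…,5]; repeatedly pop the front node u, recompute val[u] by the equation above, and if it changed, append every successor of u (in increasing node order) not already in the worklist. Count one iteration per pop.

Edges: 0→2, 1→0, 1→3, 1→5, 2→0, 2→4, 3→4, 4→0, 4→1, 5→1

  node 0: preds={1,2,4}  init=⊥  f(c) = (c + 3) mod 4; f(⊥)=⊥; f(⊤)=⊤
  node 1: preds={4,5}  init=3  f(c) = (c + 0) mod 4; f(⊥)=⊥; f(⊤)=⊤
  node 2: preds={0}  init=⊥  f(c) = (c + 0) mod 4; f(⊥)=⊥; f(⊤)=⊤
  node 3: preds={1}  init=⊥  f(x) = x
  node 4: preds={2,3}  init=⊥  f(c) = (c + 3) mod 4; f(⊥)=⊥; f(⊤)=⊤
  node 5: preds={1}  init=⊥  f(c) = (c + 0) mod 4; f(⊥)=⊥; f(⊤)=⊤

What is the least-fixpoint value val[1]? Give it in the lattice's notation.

Trace (14 dequeues):
  [1] u=0 | in 3 | out 2 | prev ⊥ | push {}
  [2] u=1 | in ⊥ | out 3 | ==
  [3] u=2 | in 2 | out 2 | prev ⊥ | push {0}
  [4] u=3 | in 3 | out 3 | prev ⊥ | push {}
  [5] u=4 | in ⊤ | out ⊤ | prev ⊥ | push {1}
  [6] u=5 | in 3 | out 3 | prev ⊥ | push {}
  [7] u=0 | in ⊤ | out ⊤ | prev 2 | push {2}
  [8] u=1 | in ⊤ | out ⊤ | prev 3 | push {0,3,5}
  [9] u=2 | in ⊤ | out ⊤ | prev 2 | push {4}
  [10] u=0 | in ⊤ | out ⊤ | ==
  [11] u=3 | in ⊤ | out ⊤ | prev 3 | push {}
  [12] u=5 | in ⊤ | out ⊤ | prev 3 | push {1}
  [13] u=4 | in ⊤ | out ⊤ | ==
  [14] u=1 | in ⊤ | out ⊤ | ==

Converged values:
  [0] ⊤
  [1] ⊤
  [2] ⊤
  [3] ⊤
  [4] ⊤
  [5] ⊤

⊤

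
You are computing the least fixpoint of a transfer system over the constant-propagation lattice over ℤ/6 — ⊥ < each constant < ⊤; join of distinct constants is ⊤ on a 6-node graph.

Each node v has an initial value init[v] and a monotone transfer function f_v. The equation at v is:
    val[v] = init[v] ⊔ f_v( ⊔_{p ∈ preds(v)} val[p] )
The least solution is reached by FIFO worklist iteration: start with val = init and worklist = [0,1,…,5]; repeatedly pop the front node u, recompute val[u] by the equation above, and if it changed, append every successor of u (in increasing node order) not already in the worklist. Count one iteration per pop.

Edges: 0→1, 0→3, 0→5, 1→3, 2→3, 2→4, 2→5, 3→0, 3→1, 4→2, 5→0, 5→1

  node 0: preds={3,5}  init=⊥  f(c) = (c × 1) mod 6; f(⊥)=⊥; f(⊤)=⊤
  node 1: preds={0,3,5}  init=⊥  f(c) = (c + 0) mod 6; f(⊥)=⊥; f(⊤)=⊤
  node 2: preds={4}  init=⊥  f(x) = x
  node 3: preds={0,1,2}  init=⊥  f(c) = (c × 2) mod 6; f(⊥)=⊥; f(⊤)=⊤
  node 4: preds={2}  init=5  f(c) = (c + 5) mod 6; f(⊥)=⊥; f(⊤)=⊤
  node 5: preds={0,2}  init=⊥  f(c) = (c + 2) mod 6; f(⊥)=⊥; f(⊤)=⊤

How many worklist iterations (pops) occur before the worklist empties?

Worklist (14 pops):
  #1 pop 0: in=⊥ → ⊥ (no change)
  #2 pop 1: in=⊥ → ⊥ (no change)
  #3 pop 2: in=5 → 5 (was ⊥); enqueue []
  #4 pop 3: in=5 → 4 (was ⊥); enqueue [0,1]
  #5 pop 4: in=5 → ⊤ (was 5); enqueue [2]
  #6 pop 5: in=5 → 1 (was ⊥); enqueue []
  #7 pop 0: in=⊤ → ⊤ (was ⊥); enqueue [3,5]
  #8 pop 1: in=⊤ → ⊤ (was ⊥); enqueue []
  #9 pop 2: in=⊤ → ⊤ (was 5); enqueue [4]
  #10 pop 3: in=⊤ → ⊤ (was 4); enqueue [0,1]
  #11 pop 5: in=⊤ → ⊤ (was 1); enqueue []
  #12 pop 4: in=⊤ → ⊤ (no change)
  #13 pop 0: in=⊤ → ⊤ (no change)
  #14 pop 1: in=⊤ → ⊤ (no change)

Fixpoint:
  val[0] = ⊤
  val[1] = ⊤
  val[2] = ⊤
  val[3] = ⊤
  val[4] = ⊤
  val[5] = ⊤

14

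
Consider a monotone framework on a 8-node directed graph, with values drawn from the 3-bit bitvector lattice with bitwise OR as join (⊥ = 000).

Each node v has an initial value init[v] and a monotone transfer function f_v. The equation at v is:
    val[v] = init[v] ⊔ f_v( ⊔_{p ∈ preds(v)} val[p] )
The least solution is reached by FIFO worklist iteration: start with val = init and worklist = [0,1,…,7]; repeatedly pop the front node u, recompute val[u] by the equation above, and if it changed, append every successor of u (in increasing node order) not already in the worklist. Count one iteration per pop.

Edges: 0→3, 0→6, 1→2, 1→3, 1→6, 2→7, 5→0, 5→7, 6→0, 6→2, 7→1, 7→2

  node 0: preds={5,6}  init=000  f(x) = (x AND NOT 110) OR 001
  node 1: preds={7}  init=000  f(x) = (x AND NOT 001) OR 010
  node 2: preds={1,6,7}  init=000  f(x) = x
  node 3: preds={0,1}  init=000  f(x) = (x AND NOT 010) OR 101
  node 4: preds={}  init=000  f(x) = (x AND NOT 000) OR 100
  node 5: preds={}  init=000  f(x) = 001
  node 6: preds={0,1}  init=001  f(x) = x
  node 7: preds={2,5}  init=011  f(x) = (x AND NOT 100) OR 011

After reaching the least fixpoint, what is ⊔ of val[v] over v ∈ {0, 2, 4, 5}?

Iteration log — 10 steps:
  step 1. node 0  ⊔preds=001  new=001  old=000  +wl: 
  step 2. node 1  ⊔preds=011  new=010  old=000  +wl: 
  step 3. node 2  ⊔preds=011  new=011  old=000  +wl: 
  step 4. node 3  ⊔preds=011  new=101  old=000  +wl: 
  step 5. node 4  ⊔preds=000  new=100  old=000  +wl: 
  step 6. node 5  ⊔preds=000  new=001  old=000  +wl: 0
  step 7. node 6  ⊔preds=011  new=011  old=001  +wl: 2
  step 8. node 7  ⊔preds=011  new=011  stable
  step 9. node 0  ⊔preds=011  new=001  stable
  step 10. node 2  ⊔preds=011  new=011  stable

Least fixpoint reached:
  node 0: 001
  node 1: 010
  node 2: 011
  node 3: 101
  node 4: 100
  node 5: 001
  node 6: 011
  node 7: 011

111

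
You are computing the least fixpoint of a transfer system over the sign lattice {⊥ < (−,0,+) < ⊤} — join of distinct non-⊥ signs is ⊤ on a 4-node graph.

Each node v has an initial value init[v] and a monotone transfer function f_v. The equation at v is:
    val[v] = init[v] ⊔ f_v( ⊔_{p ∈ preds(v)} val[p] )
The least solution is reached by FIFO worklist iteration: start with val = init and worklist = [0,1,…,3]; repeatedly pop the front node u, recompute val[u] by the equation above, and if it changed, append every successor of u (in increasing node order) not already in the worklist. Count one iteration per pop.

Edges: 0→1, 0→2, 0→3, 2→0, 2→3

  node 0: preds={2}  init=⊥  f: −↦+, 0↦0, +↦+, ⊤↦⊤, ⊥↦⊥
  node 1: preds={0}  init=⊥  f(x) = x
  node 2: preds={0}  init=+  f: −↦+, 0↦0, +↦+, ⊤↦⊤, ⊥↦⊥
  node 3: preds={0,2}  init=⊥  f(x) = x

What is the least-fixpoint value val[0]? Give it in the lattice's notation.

+

Worklist (4 pops):
  #1 pop 0: in=+ → + (was ⊥); enqueue []
  #2 pop 1: in=+ → + (was ⊥); enqueue []
  #3 pop 2: in=+ → + (no change)
  #4 pop 3: in=+ → + (was ⊥); enqueue []

Fixpoint:
  val[0] = +
  val[1] = +
  val[2] = +
  val[3] = +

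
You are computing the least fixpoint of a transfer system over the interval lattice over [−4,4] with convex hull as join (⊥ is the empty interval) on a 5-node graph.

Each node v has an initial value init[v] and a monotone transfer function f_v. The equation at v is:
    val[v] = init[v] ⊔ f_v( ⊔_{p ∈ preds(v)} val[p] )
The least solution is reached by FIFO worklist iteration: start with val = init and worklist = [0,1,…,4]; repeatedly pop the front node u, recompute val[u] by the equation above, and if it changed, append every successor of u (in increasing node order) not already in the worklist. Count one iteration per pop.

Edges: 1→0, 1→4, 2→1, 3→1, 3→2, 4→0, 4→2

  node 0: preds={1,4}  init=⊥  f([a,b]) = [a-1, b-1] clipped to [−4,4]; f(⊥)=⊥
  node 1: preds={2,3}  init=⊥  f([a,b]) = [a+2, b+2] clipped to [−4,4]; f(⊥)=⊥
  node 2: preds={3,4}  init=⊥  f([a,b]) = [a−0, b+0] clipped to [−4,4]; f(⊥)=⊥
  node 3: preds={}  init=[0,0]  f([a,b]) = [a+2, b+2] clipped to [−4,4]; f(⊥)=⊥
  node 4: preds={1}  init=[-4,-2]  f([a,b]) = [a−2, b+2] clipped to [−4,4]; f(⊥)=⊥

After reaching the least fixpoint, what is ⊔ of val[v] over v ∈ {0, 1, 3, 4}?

Worklist (13 pops):
  #1 pop 0: in=[-4,-2] → [-4,-3] (was ⊥); enqueue []
  #2 pop 1: in=[0,0] → [2,2] (was ⊥); enqueue [0]
  #3 pop 2: in=[-4,0] → [-4,0] (was ⊥); enqueue [1]
  #4 pop 3: in=⊥ → [0,0] (no change)
  #5 pop 4: in=[2,2] → [-4,4] (was [-4,-2]); enqueue [2]
  #6 pop 0: in=[-4,4] → [-4,3] (was [-4,-3]); enqueue []
  #7 pop 1: in=[-4,0] → [-2,2] (was [2,2]); enqueue [0,4]
  #8 pop 2: in=[-4,4] → [-4,4] (was [-4,0]); enqueue [1]
  #9 pop 0: in=[-4,4] → [-4,3] (no change)
  #10 pop 4: in=[-2,2] → [-4,4] (no change)
  #11 pop 1: in=[-4,4] → [-2,4] (was [-2,2]); enqueue [0,4]
  #12 pop 0: in=[-4,4] → [-4,3] (no change)
  #13 pop 4: in=[-2,4] → [-4,4] (no change)

Fixpoint:
  val[0] = [-4,3]
  val[1] = [-2,4]
  val[2] = [-4,4]
  val[3] = [0,0]
  val[4] = [-4,4]

[-4,4]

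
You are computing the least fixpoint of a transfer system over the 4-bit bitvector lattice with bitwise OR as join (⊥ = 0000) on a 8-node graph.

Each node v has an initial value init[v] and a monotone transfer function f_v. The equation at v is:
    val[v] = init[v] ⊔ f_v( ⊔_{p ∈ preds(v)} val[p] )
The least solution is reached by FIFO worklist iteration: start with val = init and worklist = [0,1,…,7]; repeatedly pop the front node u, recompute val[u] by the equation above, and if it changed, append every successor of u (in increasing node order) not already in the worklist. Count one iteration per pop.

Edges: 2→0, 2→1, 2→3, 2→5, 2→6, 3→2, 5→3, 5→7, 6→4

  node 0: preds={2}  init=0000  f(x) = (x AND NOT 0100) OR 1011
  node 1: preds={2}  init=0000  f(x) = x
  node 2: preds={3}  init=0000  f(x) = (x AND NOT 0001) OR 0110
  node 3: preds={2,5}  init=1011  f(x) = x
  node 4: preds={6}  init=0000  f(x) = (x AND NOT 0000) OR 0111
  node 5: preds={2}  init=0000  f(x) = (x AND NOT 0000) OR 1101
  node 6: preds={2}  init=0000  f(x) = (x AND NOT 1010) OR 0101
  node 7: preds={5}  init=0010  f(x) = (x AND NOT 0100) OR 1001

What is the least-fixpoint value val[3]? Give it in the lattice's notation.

Worklist (13 pops):
  #1 pop 0: in=0000 → 1011 (was 0000); enqueue []
  #2 pop 1: in=0000 → 0000 (no change)
  #3 pop 2: in=1011 → 1110 (was 0000); enqueue [0,1]
  #4 pop 3: in=1110 → 1111 (was 1011); enqueue [2]
  #5 pop 4: in=0000 → 0111 (was 0000); enqueue []
  #6 pop 5: in=1110 → 1111 (was 0000); enqueue [3]
  #7 pop 6: in=1110 → 0101 (was 0000); enqueue [4]
  #8 pop 7: in=1111 → 1011 (was 0010); enqueue []
  #9 pop 0: in=1110 → 1011 (no change)
  #10 pop 1: in=1110 → 1110 (was 0000); enqueue []
  #11 pop 2: in=1111 → 1110 (no change)
  #12 pop 3: in=1111 → 1111 (no change)
  #13 pop 4: in=0101 → 0111 (no change)

Fixpoint:
  val[0] = 1011
  val[1] = 1110
  val[2] = 1110
  val[3] = 1111
  val[4] = 0111
  val[5] = 1111
  val[6] = 0101
  val[7] = 1011

1111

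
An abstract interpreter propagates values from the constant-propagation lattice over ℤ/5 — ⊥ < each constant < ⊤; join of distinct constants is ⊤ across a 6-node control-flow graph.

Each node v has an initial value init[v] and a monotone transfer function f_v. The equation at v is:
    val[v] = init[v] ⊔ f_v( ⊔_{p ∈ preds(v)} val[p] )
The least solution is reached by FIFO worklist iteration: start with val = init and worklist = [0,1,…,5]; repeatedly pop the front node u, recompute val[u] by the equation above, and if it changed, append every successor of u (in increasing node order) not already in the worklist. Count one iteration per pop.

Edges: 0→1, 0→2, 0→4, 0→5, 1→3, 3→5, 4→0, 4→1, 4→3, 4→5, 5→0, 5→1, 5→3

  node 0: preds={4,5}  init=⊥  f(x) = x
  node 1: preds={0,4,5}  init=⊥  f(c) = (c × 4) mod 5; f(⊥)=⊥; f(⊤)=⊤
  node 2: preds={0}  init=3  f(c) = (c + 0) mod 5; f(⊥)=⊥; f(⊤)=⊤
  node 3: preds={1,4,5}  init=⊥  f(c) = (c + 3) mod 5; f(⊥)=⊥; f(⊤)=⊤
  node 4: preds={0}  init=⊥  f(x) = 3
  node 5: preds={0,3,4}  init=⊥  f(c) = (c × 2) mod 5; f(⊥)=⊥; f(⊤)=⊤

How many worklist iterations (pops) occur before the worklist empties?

Iteration log — 15 steps:
  step 1. node 0  ⊔preds=⊥  new=⊥  stable
  step 2. node 1  ⊔preds=⊥  new=⊥  stable
  step 3. node 2  ⊔preds=⊥  new=3  stable
  step 4. node 3  ⊔preds=⊥  new=⊥  stable
  step 5. node 4  ⊔preds=⊥  new=3  old=⊥  +wl: 0,1,3
  step 6. node 5  ⊔preds=3  new=1  old=⊥  +wl: 
  step 7. node 0  ⊔preds=⊤  new=⊤  old=⊥  +wl: 2,4,5
  step 8. node 1  ⊔preds=⊤  new=⊤  old=⊥  +wl: 
  step 9. node 3  ⊔preds=⊤  new=⊤  old=⊥  +wl: 
  step 10. node 2  ⊔preds=⊤  new=⊤  old=3  +wl: 
  step 11. node 4  ⊔preds=⊤  new=3  stable
  step 12. node 5  ⊔preds=⊤  new=⊤  old=1  +wl: 0,1,3
  step 13. node 0  ⊔preds=⊤  new=⊤  stable
  step 14. node 1  ⊔preds=⊤  new=⊤  stable
  step 15. node 3  ⊔preds=⊤  new=⊤  stable

Least fixpoint reached:
  node 0: ⊤
  node 1: ⊤
  node 2: ⊤
  node 3: ⊤
  node 4: 3
  node 5: ⊤

15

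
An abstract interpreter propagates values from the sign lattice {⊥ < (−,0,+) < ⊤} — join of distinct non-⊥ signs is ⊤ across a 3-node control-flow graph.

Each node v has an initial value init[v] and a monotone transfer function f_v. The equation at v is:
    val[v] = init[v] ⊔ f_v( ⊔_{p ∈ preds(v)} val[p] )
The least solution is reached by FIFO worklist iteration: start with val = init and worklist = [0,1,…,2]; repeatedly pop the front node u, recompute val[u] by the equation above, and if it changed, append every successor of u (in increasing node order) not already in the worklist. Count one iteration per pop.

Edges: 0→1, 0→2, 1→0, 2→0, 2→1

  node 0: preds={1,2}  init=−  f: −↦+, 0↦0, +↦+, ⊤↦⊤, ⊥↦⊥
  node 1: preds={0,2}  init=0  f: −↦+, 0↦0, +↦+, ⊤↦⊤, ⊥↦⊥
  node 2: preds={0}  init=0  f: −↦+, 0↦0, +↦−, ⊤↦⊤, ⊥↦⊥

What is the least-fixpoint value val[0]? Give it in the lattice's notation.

Trace (5 dequeues):
  [1] u=0 | in 0 | out ⊤ | prev − | push {}
  [2] u=1 | in ⊤ | out ⊤ | prev 0 | push {0}
  [3] u=2 | in ⊤ | out ⊤ | prev 0 | push {1}
  [4] u=0 | in ⊤ | out ⊤ | ==
  [5] u=1 | in ⊤ | out ⊤ | ==

Converged values:
  [0] ⊤
  [1] ⊤
  [2] ⊤

⊤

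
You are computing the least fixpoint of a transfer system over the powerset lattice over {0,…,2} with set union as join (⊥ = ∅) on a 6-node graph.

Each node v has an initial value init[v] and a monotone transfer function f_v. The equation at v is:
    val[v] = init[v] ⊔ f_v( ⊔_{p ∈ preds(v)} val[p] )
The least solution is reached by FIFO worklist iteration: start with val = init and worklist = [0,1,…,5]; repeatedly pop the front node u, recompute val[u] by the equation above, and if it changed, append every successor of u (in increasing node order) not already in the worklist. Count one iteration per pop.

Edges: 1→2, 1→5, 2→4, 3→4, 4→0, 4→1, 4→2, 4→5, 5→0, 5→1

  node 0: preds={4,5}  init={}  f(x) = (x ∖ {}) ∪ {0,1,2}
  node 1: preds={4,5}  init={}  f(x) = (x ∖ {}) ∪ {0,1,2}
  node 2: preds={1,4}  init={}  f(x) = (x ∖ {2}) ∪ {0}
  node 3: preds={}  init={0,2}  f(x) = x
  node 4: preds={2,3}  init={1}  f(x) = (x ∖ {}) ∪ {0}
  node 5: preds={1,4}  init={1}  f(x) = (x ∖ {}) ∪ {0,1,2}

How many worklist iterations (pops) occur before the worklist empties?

Trace (9 dequeues):
  [1] u=0 | in {1} | out {0,1,2} | prev {} | push {}
  [2] u=1 | in {1} | out {0,1,2} | prev {} | push {}
  [3] u=2 | in {0,1,2} | out {0,1} | prev {} | push {}
  [4] u=3 | in {} | out {0,2} | ==
  [5] u=4 | in {0,1,2} | out {0,1,2} | prev {1} | push {0,1,2}
  [6] u=5 | in {0,1,2} | out {0,1,2} | prev {1} | push {}
  [7] u=0 | in {0,1,2} | out {0,1,2} | ==
  [8] u=1 | in {0,1,2} | out {0,1,2} | ==
  [9] u=2 | in {0,1,2} | out {0,1} | ==

Converged values:
  [0] {0,1,2}
  [1] {0,1,2}
  [2] {0,1}
  [3] {0,2}
  [4] {0,1,2}
  [5] {0,1,2}

9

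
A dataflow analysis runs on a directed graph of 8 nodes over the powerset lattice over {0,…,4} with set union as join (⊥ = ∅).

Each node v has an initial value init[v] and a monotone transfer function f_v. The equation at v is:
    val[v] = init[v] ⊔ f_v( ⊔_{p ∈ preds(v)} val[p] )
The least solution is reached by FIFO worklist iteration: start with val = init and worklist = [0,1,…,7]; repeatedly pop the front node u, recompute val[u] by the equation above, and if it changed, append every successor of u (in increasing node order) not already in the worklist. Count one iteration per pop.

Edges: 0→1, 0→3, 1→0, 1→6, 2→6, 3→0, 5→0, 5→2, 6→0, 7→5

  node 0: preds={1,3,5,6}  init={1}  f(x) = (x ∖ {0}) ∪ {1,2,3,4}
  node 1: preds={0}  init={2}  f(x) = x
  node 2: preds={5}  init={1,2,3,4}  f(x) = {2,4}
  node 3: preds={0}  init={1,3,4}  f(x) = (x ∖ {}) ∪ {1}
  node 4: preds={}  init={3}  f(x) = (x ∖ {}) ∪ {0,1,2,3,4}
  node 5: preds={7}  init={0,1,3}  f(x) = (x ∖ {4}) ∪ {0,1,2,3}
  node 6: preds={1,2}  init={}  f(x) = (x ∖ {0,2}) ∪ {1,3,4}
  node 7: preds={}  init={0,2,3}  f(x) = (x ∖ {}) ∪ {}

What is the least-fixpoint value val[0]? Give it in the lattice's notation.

Trace (10 dequeues):
  [1] u=0 | in {0,1,2,3,4} | out {1,2,3,4} | prev {1} | push {}
  [2] u=1 | in {1,2,3,4} | out {1,2,3,4} | prev {2} | push {0}
  [3] u=2 | in {0,1,3} | out {1,2,3,4} | ==
  [4] u=3 | in {1,2,3,4} | out {1,2,3,4} | prev {1,3,4} | push {}
  [5] u=4 | in {} | out {0,1,2,3,4} | prev {3} | push {}
  [6] u=5 | in {0,2,3} | out {0,1,2,3} | prev {0,1,3} | push {2}
  [7] u=6 | in {1,2,3,4} | out {1,3,4} | prev {} | push {}
  [8] u=7 | in {} | out {0,2,3} | ==
  [9] u=0 | in {0,1,2,3,4} | out {1,2,3,4} | ==
  [10] u=2 | in {0,1,2,3} | out {1,2,3,4} | ==

Converged values:
  [0] {1,2,3,4}
  [1] {1,2,3,4}
  [2] {1,2,3,4}
  [3] {1,2,3,4}
  [4] {0,1,2,3,4}
  [5] {0,1,2,3}
  [6] {1,3,4}
  [7] {0,2,3}

{1,2,3,4}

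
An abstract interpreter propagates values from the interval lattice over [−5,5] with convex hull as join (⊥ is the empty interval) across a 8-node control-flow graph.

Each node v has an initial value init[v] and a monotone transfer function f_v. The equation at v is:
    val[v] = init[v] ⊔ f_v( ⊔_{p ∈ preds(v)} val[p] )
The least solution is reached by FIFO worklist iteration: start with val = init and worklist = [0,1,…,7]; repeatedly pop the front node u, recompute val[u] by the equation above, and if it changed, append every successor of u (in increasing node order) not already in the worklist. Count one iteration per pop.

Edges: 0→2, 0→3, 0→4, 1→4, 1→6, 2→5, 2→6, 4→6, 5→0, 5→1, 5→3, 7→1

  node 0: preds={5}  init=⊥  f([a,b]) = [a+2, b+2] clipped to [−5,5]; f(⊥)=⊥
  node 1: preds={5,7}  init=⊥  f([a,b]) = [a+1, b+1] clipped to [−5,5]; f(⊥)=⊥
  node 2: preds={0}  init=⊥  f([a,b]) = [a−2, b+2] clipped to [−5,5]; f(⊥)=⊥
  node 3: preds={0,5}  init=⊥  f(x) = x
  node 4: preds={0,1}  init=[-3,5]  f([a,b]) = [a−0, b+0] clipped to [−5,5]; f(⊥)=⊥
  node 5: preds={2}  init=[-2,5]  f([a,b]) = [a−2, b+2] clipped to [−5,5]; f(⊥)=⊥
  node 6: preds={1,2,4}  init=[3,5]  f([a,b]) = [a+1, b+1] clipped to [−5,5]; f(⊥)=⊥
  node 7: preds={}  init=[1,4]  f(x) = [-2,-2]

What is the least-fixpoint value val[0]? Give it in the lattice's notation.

[-3,5]

Trace (22 dequeues):
  [1] u=0 | in [-2,5] | out [0,5] | prev ⊥ | push {}
  [2] u=1 | in [-2,5] | out [-1,5] | prev ⊥ | push {}
  [3] u=2 | in [0,5] | out [-2,5] | prev ⊥ | push {}
  [4] u=3 | in [-2,5] | out [-2,5] | prev ⊥ | push {}
  [5] u=4 | in [-1,5] | out [-3,5] | ==
  [6] u=5 | in [-2,5] | out [-4,5] | prev [-2,5] | push {0,1,3}
  [7] u=6 | in [-3,5] | out [-2,5] | prev [3,5] | push {}
  [8] u=7 | in ⊥ | out [-2,4] | prev [1,4] | push {}
  [9] u=0 | in [-4,5] | out [-2,5] | prev [0,5] | push {2,4}
  [10] u=1 | in [-4,5] | out [-3,5] | prev [-1,5] | push {6}
  [11] u=3 | in [-4,5] | out [-4,5] | prev [-2,5] | push {}
  [12] u=2 | in [-2,5] | out [-4,5] | prev [-2,5] | push {5}
  [13] u=4 | in [-3,5] | out [-3,5] | ==
  [14] u=6 | in [-4,5] | out [-3,5] | prev [-2,5] | push {}
  [15] u=5 | in [-4,5] | out [-5,5] | prev [-4,5] | push {0,1,3}
  [16] u=0 | in [-5,5] | out [-3,5] | prev [-2,5] | push {2,4}
  [17] u=1 | in [-5,5] | out [-4,5] | prev [-3,5] | push {6}
  [18] u=3 | in [-5,5] | out [-5,5] | prev [-4,5] | push {}
  [19] u=2 | in [-3,5] | out [-5,5] | prev [-4,5] | push {5}
  [20] u=4 | in [-4,5] | out [-4,5] | prev [-3,5] | push {}
  [21] u=6 | in [-5,5] | out [-4,5] | prev [-3,5] | push {}
  [22] u=5 | in [-5,5] | out [-5,5] | ==

Converged values:
  [0] [-3,5]
  [1] [-4,5]
  [2] [-5,5]
  [3] [-5,5]
  [4] [-4,5]
  [5] [-5,5]
  [6] [-4,5]
  [7] [-2,4]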